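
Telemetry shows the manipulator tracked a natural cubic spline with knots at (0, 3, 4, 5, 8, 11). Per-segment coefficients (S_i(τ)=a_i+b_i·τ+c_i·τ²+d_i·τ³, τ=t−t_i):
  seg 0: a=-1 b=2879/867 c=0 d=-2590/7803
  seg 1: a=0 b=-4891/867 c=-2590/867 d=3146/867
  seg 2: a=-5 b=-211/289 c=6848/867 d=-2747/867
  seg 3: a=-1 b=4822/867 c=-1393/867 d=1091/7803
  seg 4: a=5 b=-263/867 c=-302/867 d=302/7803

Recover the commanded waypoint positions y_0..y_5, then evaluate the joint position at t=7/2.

y_0 = S_0(0) = a_0 = -1
y_1 = S_1(0) = a_1 = 0
y_2 = S_2(0) = a_2 = -5
y_3 = S_3(0) = a_3 = -1
y_4 = S_4(0) = a_4 = 5
y_5 = S_4(3) = 2
t_q=7/2 is in segment 1 (τ=1/2); S_1(τ)=-10799/3468

y_0=-1 y_1=0 y_2=-5 y_3=-1 y_4=5 y_5=2
S(7/2) = -10799/3468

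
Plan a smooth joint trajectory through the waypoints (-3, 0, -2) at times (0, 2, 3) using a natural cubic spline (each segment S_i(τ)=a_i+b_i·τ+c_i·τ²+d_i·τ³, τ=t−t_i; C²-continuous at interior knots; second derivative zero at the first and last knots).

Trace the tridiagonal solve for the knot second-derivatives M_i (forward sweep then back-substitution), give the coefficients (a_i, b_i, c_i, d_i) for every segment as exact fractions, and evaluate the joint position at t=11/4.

  seg 0: a=-3 b=8/3 c=0 d=-7/24
  seg 1: a=0 b=-5/6 c=-7/4 d=7/12
S(11/4) = -349/256

Δ: Δ0=3/2, Δ1=-2
row 1: diag=6, rhs=-21; c'=1/6, d'=-7/2
back: M1=-7/2
M: M0=0, M1=-7/2, M2=0
seg 0: a=-3, c=M0/2=0, d=(M1−M0)/(6·2)=-7/24, b=Δ0−h0·(2M0+M1)/6=8/3
seg 1: a=0, c=M1/2=-7/4, d=(M2−M1)/(6·1)=7/12, b=Δ1−h1·(2M1+M2)/6=-5/6
t_q=11/4 → seg 1, τ=3/4; S=0+-5/6·τ+-7/4·τ²+7/12·τ³=-349/256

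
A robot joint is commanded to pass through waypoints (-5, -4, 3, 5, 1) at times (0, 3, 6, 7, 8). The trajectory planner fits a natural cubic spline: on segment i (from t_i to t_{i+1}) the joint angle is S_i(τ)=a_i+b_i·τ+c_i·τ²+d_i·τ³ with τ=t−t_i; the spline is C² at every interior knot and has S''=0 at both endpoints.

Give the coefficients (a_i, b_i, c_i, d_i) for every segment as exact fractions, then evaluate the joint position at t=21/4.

  seg 0: a=-5 b=-2/21 c=0 d=1/21
  seg 1: a=-4 b=25/21 c=3/7 d=-1/63
  seg 2: a=3 b=10/3 c=2/7 d=-34/21
  seg 3: a=5 b=-20/21 c=-32/7 d=32/21
S(21/4) = 299/448

Δ: Δ0=1/3, Δ1=7/3, Δ2=2, Δ3=-4
row 1: diag=12, rhs=12; c'=1/4, d'=1
row 2: denom=8−3·1/4=29/4; d'=(-2−3·1)/(29/4)=-20/29
row 3: denom=4−1·4/29=112/29; d'=(-36−1·-20/29)/(112/29)=-64/7
back: M3=-64/7
back: M2=-20/29−4/29·-64/7=4/7
back: M1=1−1/4·4/7=6/7
M: M0=0, M1=6/7, M2=4/7, M3=-64/7, M4=0
seg 0: a=-5, c=M0/2=0, d=(M1−M0)/(6·3)=1/21, b=Δ0−h0·(2M0+M1)/6=-2/21
seg 1: a=-4, c=M1/2=3/7, d=(M2−M1)/(6·3)=-1/63, b=Δ1−h1·(2M1+M2)/6=25/21
seg 2: a=3, c=M2/2=2/7, d=(M3−M2)/(6·1)=-34/21, b=Δ2−h2·(2M2+M3)/6=10/3
seg 3: a=5, c=M3/2=-32/7, d=(M4−M3)/(6·1)=32/21, b=Δ3−h3·(2M3+M4)/6=-20/21
t_q=21/4 → seg 1, τ=9/4; S=-4+25/21·τ+3/7·τ²+-1/63·τ³=299/448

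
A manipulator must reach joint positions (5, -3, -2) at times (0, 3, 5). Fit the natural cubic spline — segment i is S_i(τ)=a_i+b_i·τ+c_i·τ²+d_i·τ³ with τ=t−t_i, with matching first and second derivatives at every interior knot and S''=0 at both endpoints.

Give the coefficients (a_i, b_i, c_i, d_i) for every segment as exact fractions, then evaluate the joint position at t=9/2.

Δ: Δ0=-8/3, Δ1=1/2
row 1: diag=10, rhs=19; c'=1/5, d'=19/10
back: M1=19/10
M: M0=0, M1=19/10, M2=0
seg 0: a=5, c=M0/2=0, d=(M1−M0)/(6·3)=19/180, b=Δ0−h0·(2M0+M1)/6=-217/60
seg 1: a=-3, c=M1/2=19/20, d=(M2−M1)/(6·2)=-19/120, b=Δ1−h1·(2M1+M2)/6=-23/30
t_q=9/2 → seg 1, τ=3/2; S=-3+-23/30·τ+19/20·τ²+-19/120·τ³=-163/64

  seg 0: a=5 b=-217/60 c=0 d=19/180
  seg 1: a=-3 b=-23/30 c=19/20 d=-19/120
S(9/2) = -163/64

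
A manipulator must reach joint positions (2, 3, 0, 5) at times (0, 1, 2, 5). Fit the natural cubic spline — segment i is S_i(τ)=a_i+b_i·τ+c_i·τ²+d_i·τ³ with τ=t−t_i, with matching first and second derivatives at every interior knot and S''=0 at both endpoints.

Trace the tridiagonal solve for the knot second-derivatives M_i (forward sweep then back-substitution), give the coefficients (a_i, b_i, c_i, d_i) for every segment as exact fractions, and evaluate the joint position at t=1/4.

  seg 0: a=2 b=203/93 c=0 d=-110/93
  seg 1: a=3 b=-127/93 c=-110/31 d=178/93
  seg 2: a=0 b=-253/93 c=68/31 d=-68/279
S(1/4) = 2507/992

Δ: Δ0=1, Δ1=-3, Δ2=5/3
row 1: diag=4, rhs=-24; c'=1/4, d'=-6
row 2: denom=8−1·1/4=31/4; d'=(28−1·-6)/(31/4)=136/31
back: M2=136/31
back: M1=-6−1/4·136/31=-220/31
M: M0=0, M1=-220/31, M2=136/31, M3=0
seg 0: a=2, c=M0/2=0, d=(M1−M0)/(6·1)=-110/93, b=Δ0−h0·(2M0+M1)/6=203/93
seg 1: a=3, c=M1/2=-110/31, d=(M2−M1)/(6·1)=178/93, b=Δ1−h1·(2M1+M2)/6=-127/93
seg 2: a=0, c=M2/2=68/31, d=(M3−M2)/(6·3)=-68/279, b=Δ2−h2·(2M2+M3)/6=-253/93
t_q=1/4 → seg 0, τ=1/4; S=2+203/93·τ+0·τ²+-110/93·τ³=2507/992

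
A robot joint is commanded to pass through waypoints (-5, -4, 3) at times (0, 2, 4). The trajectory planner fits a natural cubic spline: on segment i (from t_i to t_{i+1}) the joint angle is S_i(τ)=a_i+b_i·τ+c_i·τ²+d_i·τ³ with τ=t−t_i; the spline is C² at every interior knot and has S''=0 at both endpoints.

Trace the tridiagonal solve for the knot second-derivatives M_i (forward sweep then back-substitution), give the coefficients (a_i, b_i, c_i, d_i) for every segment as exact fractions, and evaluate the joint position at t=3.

  seg 0: a=-5 b=-1/4 c=0 d=3/16
  seg 1: a=-4 b=2 c=9/8 d=-3/16
S(3) = -17/16

Δ: Δ0=1/2, Δ1=7/2
row 1: diag=8, rhs=18; c'=1/4, d'=9/4
back: M1=9/4
M: M0=0, M1=9/4, M2=0
seg 0: a=-5, c=M0/2=0, d=(M1−M0)/(6·2)=3/16, b=Δ0−h0·(2M0+M1)/6=-1/4
seg 1: a=-4, c=M1/2=9/8, d=(M2−M1)/(6·2)=-3/16, b=Δ1−h1·(2M1+M2)/6=2
t_q=3 → seg 1, τ=1; S=-4+2·τ+9/8·τ²+-3/16·τ³=-17/16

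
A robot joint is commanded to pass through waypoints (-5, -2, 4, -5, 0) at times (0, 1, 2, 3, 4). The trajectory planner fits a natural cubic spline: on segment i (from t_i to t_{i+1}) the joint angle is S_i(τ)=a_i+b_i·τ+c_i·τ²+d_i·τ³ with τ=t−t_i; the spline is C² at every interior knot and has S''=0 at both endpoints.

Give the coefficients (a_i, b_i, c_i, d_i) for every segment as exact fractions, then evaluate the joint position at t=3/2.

Δ: Δ0=3, Δ1=6, Δ2=-9, Δ3=5
row 1: diag=4, rhs=18; c'=1/4, d'=9/2
row 2: denom=4−1·1/4=15/4; d'=(-90−1·9/2)/(15/4)=-126/5
row 3: denom=4−1·4/15=56/15; d'=(84−1·-126/5)/(56/15)=117/4
back: M3=117/4
back: M2=-126/5−4/15·117/4=-33
back: M1=9/2−1/4·-33=51/4
M: M0=0, M1=51/4, M2=-33, M3=117/4, M4=0
seg 0: a=-5, c=M0/2=0, d=(M1−M0)/(6·1)=17/8, b=Δ0−h0·(2M0+M1)/6=7/8
seg 1: a=-2, c=M1/2=51/8, d=(M2−M1)/(6·1)=-61/8, b=Δ1−h1·(2M1+M2)/6=29/4
seg 2: a=4, c=M2/2=-33/2, d=(M3−M2)/(6·1)=83/8, b=Δ2−h2·(2M2+M3)/6=-23/8
seg 3: a=-5, c=M3/2=117/8, d=(M4−M3)/(6·1)=-39/8, b=Δ3−h3·(2M3+M4)/6=-19/4
t_q=3/2 → seg 1, τ=1/2; S=-2+29/4·τ+51/8·τ²+-61/8·τ³=145/64

  seg 0: a=-5 b=7/8 c=0 d=17/8
  seg 1: a=-2 b=29/4 c=51/8 d=-61/8
  seg 2: a=4 b=-23/8 c=-33/2 d=83/8
  seg 3: a=-5 b=-19/4 c=117/8 d=-39/8
S(3/2) = 145/64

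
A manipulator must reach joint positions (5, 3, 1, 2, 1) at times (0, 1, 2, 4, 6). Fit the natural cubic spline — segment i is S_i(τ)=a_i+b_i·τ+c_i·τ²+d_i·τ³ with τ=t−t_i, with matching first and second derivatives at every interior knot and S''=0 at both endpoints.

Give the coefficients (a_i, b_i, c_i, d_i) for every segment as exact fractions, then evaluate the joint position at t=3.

  seg 0: a=5 b=-157/84 c=0 d=-11/84
  seg 1: a=3 b=-95/42 c=-11/28 d=55/84
  seg 2: a=1 b=-13/12 c=11/7 d=-131/336
  seg 3: a=2 b=11/21 c=-43/56 d=43/336
S(3) = 123/112

Δ: Δ0=-2, Δ1=-2, Δ2=1/2, Δ3=-1/2
row 1: diag=4, rhs=0; c'=1/4, d'=0
row 2: denom=6−1·1/4=23/4; d'=(15−1·0)/(23/4)=60/23
row 3: denom=8−2·8/23=168/23; d'=(-6−2·60/23)/(168/23)=-43/28
back: M3=-43/28
back: M2=60/23−8/23·-43/28=22/7
back: M1=0−1/4·22/7=-11/14
M: M0=0, M1=-11/14, M2=22/7, M3=-43/28, M4=0
seg 0: a=5, c=M0/2=0, d=(M1−M0)/(6·1)=-11/84, b=Δ0−h0·(2M0+M1)/6=-157/84
seg 1: a=3, c=M1/2=-11/28, d=(M2−M1)/(6·1)=55/84, b=Δ1−h1·(2M1+M2)/6=-95/42
seg 2: a=1, c=M2/2=11/7, d=(M3−M2)/(6·2)=-131/336, b=Δ2−h2·(2M2+M3)/6=-13/12
seg 3: a=2, c=M3/2=-43/56, d=(M4−M3)/(6·2)=43/336, b=Δ3−h3·(2M3+M4)/6=11/21
t_q=3 → seg 2, τ=1; S=1+-13/12·τ+11/7·τ²+-131/336·τ³=123/112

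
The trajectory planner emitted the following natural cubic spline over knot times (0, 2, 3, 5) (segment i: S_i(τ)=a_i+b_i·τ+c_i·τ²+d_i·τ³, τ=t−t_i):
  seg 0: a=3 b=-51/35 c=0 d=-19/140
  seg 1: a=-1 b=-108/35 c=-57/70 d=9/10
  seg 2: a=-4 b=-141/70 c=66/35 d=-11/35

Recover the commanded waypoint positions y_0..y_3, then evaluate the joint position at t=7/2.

y_0 = S_0(0) = a_0 = 3
y_1 = S_1(0) = a_1 = -1
y_2 = S_2(0) = a_2 = -4
y_3 = S_2(2) = -3
t_q=7/2 is in segment 2 (τ=1/2); S_2(τ)=-183/40

y_0=3 y_1=-1 y_2=-4 y_3=-3
S(7/2) = -183/40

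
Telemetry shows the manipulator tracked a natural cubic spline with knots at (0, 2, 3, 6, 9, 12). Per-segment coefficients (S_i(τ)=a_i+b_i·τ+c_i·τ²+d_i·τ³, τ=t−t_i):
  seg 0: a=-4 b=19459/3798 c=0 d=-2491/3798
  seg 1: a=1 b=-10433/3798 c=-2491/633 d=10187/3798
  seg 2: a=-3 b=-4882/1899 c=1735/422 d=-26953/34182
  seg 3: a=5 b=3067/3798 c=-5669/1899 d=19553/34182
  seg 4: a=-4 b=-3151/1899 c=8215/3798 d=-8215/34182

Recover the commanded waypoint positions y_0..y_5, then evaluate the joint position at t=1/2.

y_0 = S_0(0) = a_0 = -4
y_1 = S_1(0) = a_1 = 1
y_2 = S_2(0) = a_2 = -3
y_3 = S_3(0) = a_3 = 5
y_4 = S_4(0) = a_4 = -4
y_5 = S_4(3) = 4
t_q=1/2 is in segment 0 (τ=1/2); S_0(τ)=-15397/10128

y_0=-4 y_1=1 y_2=-3 y_3=5 y_4=-4 y_5=4
S(1/2) = -15397/10128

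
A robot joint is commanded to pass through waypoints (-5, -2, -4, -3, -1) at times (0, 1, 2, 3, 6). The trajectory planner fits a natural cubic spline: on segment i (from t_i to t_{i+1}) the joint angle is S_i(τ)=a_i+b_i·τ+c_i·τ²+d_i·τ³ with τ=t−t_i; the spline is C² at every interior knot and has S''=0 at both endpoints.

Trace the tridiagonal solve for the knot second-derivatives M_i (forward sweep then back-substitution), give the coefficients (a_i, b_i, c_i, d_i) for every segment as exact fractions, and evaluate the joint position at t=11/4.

Δ: Δ0=3, Δ1=-2, Δ2=1, Δ3=2/3
row 1: diag=4, rhs=-30; c'=1/4, d'=-15/2
row 2: denom=4−1·1/4=15/4; d'=(18−1·-15/2)/(15/4)=34/5
row 3: denom=8−1·4/15=116/15; d'=(-2−1·34/5)/(116/15)=-33/29
back: M3=-33/29
back: M2=34/5−4/15·-33/29=206/29
back: M1=-15/2−1/4·206/29=-269/29
M: M0=0, M1=-269/29, M2=206/29, M3=-33/29, M4=0
seg 0: a=-5, c=M0/2=0, d=(M1−M0)/(6·1)=-269/174, b=Δ0−h0·(2M0+M1)/6=791/174
seg 1: a=-2, c=M1/2=-269/58, d=(M2−M1)/(6·1)=475/174, b=Δ1−h1·(2M1+M2)/6=-8/87
seg 2: a=-4, c=M2/2=103/29, d=(M3−M2)/(6·1)=-239/174, b=Δ2−h2·(2M2+M3)/6=-205/174
seg 3: a=-3, c=M3/2=-33/58, d=(M4−M3)/(6·3)=11/174, b=Δ3−h3·(2M3+M4)/6=157/87
t_q=11/4 → seg 2, τ=3/4; S=-4+-205/174·τ+103/29·τ²+-239/174·τ³=-12863/3712

  seg 0: a=-5 b=791/174 c=0 d=-269/174
  seg 1: a=-2 b=-8/87 c=-269/58 d=475/174
  seg 2: a=-4 b=-205/174 c=103/29 d=-239/174
  seg 3: a=-3 b=157/87 c=-33/58 d=11/174
S(11/4) = -12863/3712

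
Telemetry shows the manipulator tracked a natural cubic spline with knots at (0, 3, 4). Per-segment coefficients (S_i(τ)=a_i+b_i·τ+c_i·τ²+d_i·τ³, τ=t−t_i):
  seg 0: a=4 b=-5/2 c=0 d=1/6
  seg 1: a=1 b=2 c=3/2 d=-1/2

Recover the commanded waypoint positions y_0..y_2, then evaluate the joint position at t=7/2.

y_0=4 y_1=1 y_2=4
S(7/2) = 37/16

y_0 = S_0(0) = a_0 = 4
y_1 = S_1(0) = a_1 = 1
y_2 = S_1(1) = 4
t_q=7/2 is in segment 1 (τ=1/2); S_1(τ)=37/16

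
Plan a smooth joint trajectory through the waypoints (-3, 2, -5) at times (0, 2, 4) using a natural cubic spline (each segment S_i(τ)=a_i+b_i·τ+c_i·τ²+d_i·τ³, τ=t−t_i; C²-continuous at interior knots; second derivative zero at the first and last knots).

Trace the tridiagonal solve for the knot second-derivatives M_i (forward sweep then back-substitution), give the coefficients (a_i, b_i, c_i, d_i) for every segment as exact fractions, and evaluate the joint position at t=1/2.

  seg 0: a=-3 b=4 c=0 d=-3/8
  seg 1: a=2 b=-1/2 c=-9/4 d=3/8
S(1/2) = -67/64

Δ: Δ0=5/2, Δ1=-7/2
row 1: diag=8, rhs=-36; c'=1/4, d'=-9/2
back: M1=-9/2
M: M0=0, M1=-9/2, M2=0
seg 0: a=-3, c=M0/2=0, d=(M1−M0)/(6·2)=-3/8, b=Δ0−h0·(2M0+M1)/6=4
seg 1: a=2, c=M1/2=-9/4, d=(M2−M1)/(6·2)=3/8, b=Δ1−h1·(2M1+M2)/6=-1/2
t_q=1/2 → seg 0, τ=1/2; S=-3+4·τ+0·τ²+-3/8·τ³=-67/64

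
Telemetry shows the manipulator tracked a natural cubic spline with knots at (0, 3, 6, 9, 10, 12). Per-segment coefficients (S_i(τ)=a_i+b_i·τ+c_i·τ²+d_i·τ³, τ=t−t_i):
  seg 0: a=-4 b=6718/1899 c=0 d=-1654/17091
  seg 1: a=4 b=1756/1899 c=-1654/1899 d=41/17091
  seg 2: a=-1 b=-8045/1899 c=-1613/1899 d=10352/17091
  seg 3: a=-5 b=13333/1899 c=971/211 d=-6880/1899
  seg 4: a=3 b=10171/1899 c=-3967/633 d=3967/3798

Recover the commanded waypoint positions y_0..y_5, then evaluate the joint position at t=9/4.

y_0 = S_0(0) = a_0 = -4
y_1 = S_1(0) = a_1 = 4
y_2 = S_2(0) = a_2 = -1
y_3 = S_3(0) = a_3 = -5
y_4 = S_4(0) = a_4 = 3
y_5 = S_4(2) = -3
t_q=9/4 is in segment 0 (τ=9/4); S_0(τ)=19293/6752

y_0=-4 y_1=4 y_2=-1 y_3=-5 y_4=3 y_5=-3
S(9/4) = 19293/6752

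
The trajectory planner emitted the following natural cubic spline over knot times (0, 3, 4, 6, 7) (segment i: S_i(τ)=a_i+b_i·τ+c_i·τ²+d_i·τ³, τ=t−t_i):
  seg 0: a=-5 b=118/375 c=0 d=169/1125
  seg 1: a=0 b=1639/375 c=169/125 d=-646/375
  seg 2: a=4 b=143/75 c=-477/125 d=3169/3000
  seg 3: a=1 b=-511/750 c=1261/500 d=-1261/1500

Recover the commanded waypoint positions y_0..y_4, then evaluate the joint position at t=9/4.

y_0 = S_0(0) = a_0 = -5
y_1 = S_1(0) = a_1 = 0
y_2 = S_2(0) = a_2 = 4
y_3 = S_3(0) = a_3 = 1
y_4 = S_3(1) = 2
t_q=9/4 is in segment 0 (τ=9/4); S_0(τ)=-20647/8000

y_0=-5 y_1=0 y_2=4 y_3=1 y_4=2
S(9/4) = -20647/8000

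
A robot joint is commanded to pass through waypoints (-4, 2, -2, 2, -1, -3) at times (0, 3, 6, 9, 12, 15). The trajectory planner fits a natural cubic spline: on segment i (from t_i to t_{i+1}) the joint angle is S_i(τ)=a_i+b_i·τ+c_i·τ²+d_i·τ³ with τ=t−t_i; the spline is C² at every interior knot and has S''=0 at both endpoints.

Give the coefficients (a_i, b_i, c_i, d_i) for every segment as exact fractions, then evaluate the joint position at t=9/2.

  seg 0: a=-4 b=1963/627 c=0 d=-709/5643
  seg 1: a=2 b=-164/627 c=-709/627 d=485/1881
  seg 2: a=-2 b=-53/627 c=746/627 d=-71/297
  seg 3: a=2 b=376/627 c=-201/209 d=806/5643
  seg 4: a=-1 b=-824/627 c=203/627 d=-203/5643
S(9/2) = -111/1672

Δ: Δ0=2, Δ1=-4/3, Δ2=4/3, Δ3=-1, Δ4=-2/3
row 1: diag=12, rhs=-20; c'=1/4, d'=-5/3
row 2: denom=12−3·1/4=45/4; d'=(16−3·-5/3)/(45/4)=28/15
row 3: denom=12−3·4/15=56/5; d'=(-14−3·28/15)/(56/5)=-7/4
row 4: denom=12−3·15/56=627/56; d'=(2−3·-7/4)/(627/56)=406/627
back: M4=406/627
back: M3=-7/4−15/56·406/627=-402/209
back: M2=28/15−4/15·-402/209=1492/627
back: M1=-5/3−1/4·1492/627=-1418/627
M: M0=0, M1=-1418/627, M2=1492/627, M3=-402/209, M4=406/627, M5=0
seg 0: a=-4, c=M0/2=0, d=(M1−M0)/(6·3)=-709/5643, b=Δ0−h0·(2M0+M1)/6=1963/627
seg 1: a=2, c=M1/2=-709/627, d=(M2−M1)/(6·3)=485/1881, b=Δ1−h1·(2M1+M2)/6=-164/627
seg 2: a=-2, c=M2/2=746/627, d=(M3−M2)/(6·3)=-71/297, b=Δ2−h2·(2M2+M3)/6=-53/627
seg 3: a=2, c=M3/2=-201/209, d=(M4−M3)/(6·3)=806/5643, b=Δ3−h3·(2M3+M4)/6=376/627
seg 4: a=-1, c=M4/2=203/627, d=(M5−M4)/(6·3)=-203/5643, b=Δ4−h4·(2M4+M5)/6=-824/627
t_q=9/2 → seg 1, τ=3/2; S=2+-164/627·τ+-709/627·τ²+485/1881·τ³=-111/1672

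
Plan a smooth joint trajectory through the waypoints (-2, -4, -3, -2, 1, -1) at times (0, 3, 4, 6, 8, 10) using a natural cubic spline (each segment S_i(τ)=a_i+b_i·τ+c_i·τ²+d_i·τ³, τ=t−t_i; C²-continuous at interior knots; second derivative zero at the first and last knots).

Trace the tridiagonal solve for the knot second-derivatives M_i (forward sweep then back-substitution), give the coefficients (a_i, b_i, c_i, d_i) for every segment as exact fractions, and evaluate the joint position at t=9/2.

  seg 0: a=-2 b=-2638/1923 c=0 d=452/5769
  seg 1: a=-4 b=1430/1923 c=452/641 d=-863/1923
  seg 2: a=-3 b=1553/1923 c=-411/641 d=3749/15384
  seg 3: a=-2 b=4489/3846 c=2105/2564 d=-5035/15384
  seg 4: a=1 b=1007/1923 c=-1465/1282 d=1465/7692
S(9/2) = -111833/41024

Δ: Δ0=-2/3, Δ1=1, Δ2=1/2, Δ3=3/2, Δ4=-1
row 1: diag=8, rhs=10; c'=1/8, d'=5/4
row 2: denom=6−1·1/8=47/8; d'=(-3−1·5/4)/(47/8)=-34/47
row 3: denom=8−2·16/47=344/47; d'=(6−2·-34/47)/(344/47)=175/172
row 4: denom=8−2·47/172=641/86; d'=(-15−2·175/172)/(641/86)=-1465/641
back: M4=-1465/641
back: M3=175/172−47/172·-1465/641=2105/1282
back: M2=-34/47−16/47·2105/1282=-822/641
back: M1=5/4−1/8·-822/641=904/641
M: M0=0, M1=904/641, M2=-822/641, M3=2105/1282, M4=-1465/641, M5=0
seg 0: a=-2, c=M0/2=0, d=(M1−M0)/(6·3)=452/5769, b=Δ0−h0·(2M0+M1)/6=-2638/1923
seg 1: a=-4, c=M1/2=452/641, d=(M2−M1)/(6·1)=-863/1923, b=Δ1−h1·(2M1+M2)/6=1430/1923
seg 2: a=-3, c=M2/2=-411/641, d=(M3−M2)/(6·2)=3749/15384, b=Δ2−h2·(2M2+M3)/6=1553/1923
seg 3: a=-2, c=M3/2=2105/2564, d=(M4−M3)/(6·2)=-5035/15384, b=Δ3−h3·(2M3+M4)/6=4489/3846
seg 4: a=1, c=M4/2=-1465/1282, d=(M5−M4)/(6·2)=1465/7692, b=Δ4−h4·(2M4+M5)/6=1007/1923
t_q=9/2 → seg 2, τ=1/2; S=-3+1553/1923·τ+-411/641·τ²+3749/15384·τ³=-111833/41024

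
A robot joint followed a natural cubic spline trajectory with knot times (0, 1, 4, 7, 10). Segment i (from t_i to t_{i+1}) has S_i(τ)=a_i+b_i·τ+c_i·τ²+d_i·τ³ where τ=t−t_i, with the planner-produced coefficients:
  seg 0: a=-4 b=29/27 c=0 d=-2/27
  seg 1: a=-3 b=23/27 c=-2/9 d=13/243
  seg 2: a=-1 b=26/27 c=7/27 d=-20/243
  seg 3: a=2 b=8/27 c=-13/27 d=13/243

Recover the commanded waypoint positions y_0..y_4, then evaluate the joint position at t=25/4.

y_0=-4 y_1=-3 y_2=-1 y_3=2 y_4=0
S(25/4) = 37/24

y_0 = S_0(0) = a_0 = -4
y_1 = S_1(0) = a_1 = -3
y_2 = S_2(0) = a_2 = -1
y_3 = S_3(0) = a_3 = 2
y_4 = S_3(3) = 0
t_q=25/4 is in segment 2 (τ=9/4); S_2(τ)=37/24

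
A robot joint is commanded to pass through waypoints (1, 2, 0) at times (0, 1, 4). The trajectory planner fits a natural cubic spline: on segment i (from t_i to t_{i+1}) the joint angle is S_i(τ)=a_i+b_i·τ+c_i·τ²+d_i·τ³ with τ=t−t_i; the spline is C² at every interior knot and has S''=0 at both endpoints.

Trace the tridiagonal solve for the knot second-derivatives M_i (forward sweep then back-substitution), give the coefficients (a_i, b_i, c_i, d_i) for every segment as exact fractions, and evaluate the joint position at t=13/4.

Δ: Δ0=1, Δ1=-2/3
row 1: diag=8, rhs=-10; c'=3/8, d'=-5/4
back: M1=-5/4
M: M0=0, M1=-5/4, M2=0
seg 0: a=1, c=M0/2=0, d=(M1−M0)/(6·1)=-5/24, b=Δ0−h0·(2M0+M1)/6=29/24
seg 1: a=2, c=M1/2=-5/8, d=(M2−M1)/(6·3)=5/72, b=Δ1−h1·(2M1+M2)/6=7/12
t_q=13/4 → seg 1, τ=9/4; S=2+7/12·τ+-5/8·τ²+5/72·τ³=481/512

  seg 0: a=1 b=29/24 c=0 d=-5/24
  seg 1: a=2 b=7/12 c=-5/8 d=5/72
S(13/4) = 481/512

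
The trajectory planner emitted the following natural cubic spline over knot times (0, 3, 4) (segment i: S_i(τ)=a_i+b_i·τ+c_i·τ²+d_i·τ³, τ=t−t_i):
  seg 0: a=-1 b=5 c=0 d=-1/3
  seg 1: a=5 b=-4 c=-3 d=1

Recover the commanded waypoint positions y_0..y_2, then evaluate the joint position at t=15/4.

y_0=-1 y_1=5 y_2=-1
S(15/4) = 47/64

y_0 = S_0(0) = a_0 = -1
y_1 = S_1(0) = a_1 = 5
y_2 = S_1(1) = -1
t_q=15/4 is in segment 1 (τ=3/4); S_1(τ)=47/64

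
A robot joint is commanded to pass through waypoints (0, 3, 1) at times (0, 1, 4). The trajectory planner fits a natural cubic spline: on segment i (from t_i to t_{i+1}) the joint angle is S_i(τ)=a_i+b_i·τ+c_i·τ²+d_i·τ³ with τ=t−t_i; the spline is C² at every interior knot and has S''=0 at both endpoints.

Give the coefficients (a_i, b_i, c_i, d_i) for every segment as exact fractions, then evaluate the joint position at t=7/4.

Δ: Δ0=3, Δ1=-2/3
row 1: diag=8, rhs=-22; c'=3/8, d'=-11/4
back: M1=-11/4
M: M0=0, M1=-11/4, M2=0
seg 0: a=0, c=M0/2=0, d=(M1−M0)/(6·1)=-11/24, b=Δ0−h0·(2M0+M1)/6=83/24
seg 1: a=3, c=M1/2=-11/8, d=(M2−M1)/(6·3)=11/72, b=Δ1−h1·(2M1+M2)/6=25/12
t_q=7/4 → seg 1, τ=3/4; S=3+25/12·τ+-11/8·τ²+11/72·τ³=1973/512

  seg 0: a=0 b=83/24 c=0 d=-11/24
  seg 1: a=3 b=25/12 c=-11/8 d=11/72
S(7/4) = 1973/512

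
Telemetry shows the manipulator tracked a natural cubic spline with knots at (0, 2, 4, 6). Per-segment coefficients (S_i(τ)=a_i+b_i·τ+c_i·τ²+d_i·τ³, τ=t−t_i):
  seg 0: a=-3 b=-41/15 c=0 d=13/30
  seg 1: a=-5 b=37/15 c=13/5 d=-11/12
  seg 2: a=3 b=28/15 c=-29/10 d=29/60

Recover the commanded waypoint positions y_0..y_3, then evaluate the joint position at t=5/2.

y_0 = S_0(0) = a_0 = -3
y_1 = S_1(0) = a_1 = -5
y_2 = S_2(0) = a_2 = 3
y_3 = S_2(2) = -1
t_q=5/2 is in segment 1 (τ=1/2); S_1(τ)=-517/160

y_0=-3 y_1=-5 y_2=3 y_3=-1
S(5/2) = -517/160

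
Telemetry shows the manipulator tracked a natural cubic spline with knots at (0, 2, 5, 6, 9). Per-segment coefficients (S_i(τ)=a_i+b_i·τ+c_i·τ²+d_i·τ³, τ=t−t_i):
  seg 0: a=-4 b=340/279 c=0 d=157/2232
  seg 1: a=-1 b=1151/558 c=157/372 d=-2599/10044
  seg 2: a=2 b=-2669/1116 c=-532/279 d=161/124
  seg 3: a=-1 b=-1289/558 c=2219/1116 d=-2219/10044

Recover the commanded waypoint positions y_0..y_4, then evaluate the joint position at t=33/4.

y_0 = S_0(0) = a_0 = -4
y_1 = S_1(0) = a_1 = -1
y_2 = S_2(0) = a_2 = 2
y_3 = S_3(0) = a_3 = -1
y_4 = S_3(3) = 4
t_q=33/4 is in segment 3 (τ=9/4); S_3(τ)=10729/7936

y_0=-4 y_1=-1 y_2=2 y_3=-1 y_4=4
S(33/4) = 10729/7936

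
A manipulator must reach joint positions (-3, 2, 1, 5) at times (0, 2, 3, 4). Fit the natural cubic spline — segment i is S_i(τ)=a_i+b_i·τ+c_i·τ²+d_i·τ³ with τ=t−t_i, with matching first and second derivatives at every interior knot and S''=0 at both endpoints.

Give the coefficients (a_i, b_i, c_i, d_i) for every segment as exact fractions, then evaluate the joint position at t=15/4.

  seg 0: a=-3 b=191/46 c=0 d=-19/46
  seg 1: a=2 b=-37/46 c=-57/23 d=105/46
  seg 2: a=1 b=25/23 c=201/46 d=-67/46
S(15/4) = 10771/2944

Δ: Δ0=5/2, Δ1=-1, Δ2=4
row 1: diag=6, rhs=-21; c'=1/6, d'=-7/2
row 2: denom=4−1·1/6=23/6; d'=(30−1·-7/2)/(23/6)=201/23
back: M2=201/23
back: M1=-7/2−1/6·201/23=-114/23
M: M0=0, M1=-114/23, M2=201/23, M3=0
seg 0: a=-3, c=M0/2=0, d=(M1−M0)/(6·2)=-19/46, b=Δ0−h0·(2M0+M1)/6=191/46
seg 1: a=2, c=M1/2=-57/23, d=(M2−M1)/(6·1)=105/46, b=Δ1−h1·(2M1+M2)/6=-37/46
seg 2: a=1, c=M2/2=201/46, d=(M3−M2)/(6·1)=-67/46, b=Δ2−h2·(2M2+M3)/6=25/23
t_q=15/4 → seg 2, τ=3/4; S=1+25/23·τ+201/46·τ²+-67/46·τ³=10771/2944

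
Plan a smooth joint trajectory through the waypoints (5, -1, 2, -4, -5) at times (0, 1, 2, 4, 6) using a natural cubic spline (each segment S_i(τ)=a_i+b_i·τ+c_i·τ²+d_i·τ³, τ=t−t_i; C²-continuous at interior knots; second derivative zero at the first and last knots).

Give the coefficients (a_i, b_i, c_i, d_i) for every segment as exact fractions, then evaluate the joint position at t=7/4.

  seg 0: a=5 b=-1457/168 c=0 d=449/168
  seg 1: a=-1 b=-55/84 c=449/56 d=-733/168
  seg 2: a=2 b=55/24 c=-71/14 d=815/672
  seg 3: a=-4 b=-289/84 c=247/112 d=-247/672
S(7/4) = 4223/3584

Δ: Δ0=-6, Δ1=3, Δ2=-3, Δ3=-1/2
row 1: diag=4, rhs=54; c'=1/4, d'=27/2
row 2: denom=6−1·1/4=23/4; d'=(-36−1·27/2)/(23/4)=-198/23
row 3: denom=8−2·8/23=168/23; d'=(15−2·-198/23)/(168/23)=247/56
back: M3=247/56
back: M2=-198/23−8/23·247/56=-71/7
back: M1=27/2−1/4·-71/7=449/28
M: M0=0, M1=449/28, M2=-71/7, M3=247/56, M4=0
seg 0: a=5, c=M0/2=0, d=(M1−M0)/(6·1)=449/168, b=Δ0−h0·(2M0+M1)/6=-1457/168
seg 1: a=-1, c=M1/2=449/56, d=(M2−M1)/(6·1)=-733/168, b=Δ1−h1·(2M1+M2)/6=-55/84
seg 2: a=2, c=M2/2=-71/14, d=(M3−M2)/(6·2)=815/672, b=Δ2−h2·(2M2+M3)/6=55/24
seg 3: a=-4, c=M3/2=247/112, d=(M4−M3)/(6·2)=-247/672, b=Δ3−h3·(2M3+M4)/6=-289/84
t_q=7/4 → seg 1, τ=3/4; S=-1+-55/84·τ+449/56·τ²+-733/168·τ³=4223/3584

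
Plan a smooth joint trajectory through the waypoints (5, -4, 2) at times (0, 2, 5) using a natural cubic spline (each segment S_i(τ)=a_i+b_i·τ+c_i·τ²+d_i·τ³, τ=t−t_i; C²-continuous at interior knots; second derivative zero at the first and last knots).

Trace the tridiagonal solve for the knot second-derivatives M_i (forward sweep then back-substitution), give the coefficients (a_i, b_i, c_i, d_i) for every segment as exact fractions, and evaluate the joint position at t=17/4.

Δ: Δ0=-9/2, Δ1=2
row 1: diag=10, rhs=39; c'=3/10, d'=39/10
back: M1=39/10
M: M0=0, M1=39/10, M2=0
seg 0: a=5, c=M0/2=0, d=(M1−M0)/(6·2)=13/40, b=Δ0−h0·(2M0+M1)/6=-29/5
seg 1: a=-4, c=M1/2=39/20, d=(M2−M1)/(6·3)=-13/60, b=Δ1−h1·(2M1+M2)/6=-19/10
t_q=17/4 → seg 1, τ=9/4; S=-4+-19/10·τ+39/20·τ²+-13/60·τ³=-223/256

  seg 0: a=5 b=-29/5 c=0 d=13/40
  seg 1: a=-4 b=-19/10 c=39/20 d=-13/60
S(17/4) = -223/256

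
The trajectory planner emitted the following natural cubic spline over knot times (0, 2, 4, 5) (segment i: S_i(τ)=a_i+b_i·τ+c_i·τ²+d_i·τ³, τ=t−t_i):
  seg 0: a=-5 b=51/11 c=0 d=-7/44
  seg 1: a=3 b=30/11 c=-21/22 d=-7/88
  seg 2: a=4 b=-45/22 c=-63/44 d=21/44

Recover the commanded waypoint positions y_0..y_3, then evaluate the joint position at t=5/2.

y_0 = S_0(0) = a_0 = -5
y_1 = S_1(0) = a_1 = 3
y_2 = S_2(0) = a_2 = 4
y_3 = S_2(1) = 1
t_q=5/2 is in segment 1 (τ=1/2); S_1(τ)=2897/704

y_0=-5 y_1=3 y_2=4 y_3=1
S(5/2) = 2897/704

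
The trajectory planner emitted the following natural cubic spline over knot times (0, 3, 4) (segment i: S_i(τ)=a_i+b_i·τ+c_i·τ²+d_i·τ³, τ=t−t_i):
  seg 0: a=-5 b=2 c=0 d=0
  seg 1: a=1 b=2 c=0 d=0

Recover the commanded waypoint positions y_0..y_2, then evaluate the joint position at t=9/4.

y_0 = S_0(0) = a_0 = -5
y_1 = S_1(0) = a_1 = 1
y_2 = S_1(1) = 3
t_q=9/4 is in segment 0 (τ=9/4); S_0(τ)=-1/2

y_0=-5 y_1=1 y_2=3
S(9/4) = -1/2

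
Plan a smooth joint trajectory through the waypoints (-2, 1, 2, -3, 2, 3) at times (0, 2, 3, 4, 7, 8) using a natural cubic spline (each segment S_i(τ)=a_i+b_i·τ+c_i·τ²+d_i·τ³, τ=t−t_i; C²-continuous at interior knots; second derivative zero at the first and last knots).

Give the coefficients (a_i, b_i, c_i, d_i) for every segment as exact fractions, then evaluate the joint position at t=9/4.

  seg 0: a=-2 b=7601/7302 c=0 d=419/3651
  seg 1: a=1 b=17657/7302 c=838/1217 d=-15383/7302
  seg 2: a=2 b=-9218/3651 c=-13707/2434 d=23047/7302
  seg 3: a=-3 b=-31537/7302 c=4670/1217 d=-13451/21906
  seg 4: a=2 b=7762/3651 c=-4111/2434 d=4111/7302
S(9/4) = 251523/155776

Δ: Δ0=3/2, Δ1=1, Δ2=-5, Δ3=5/3, Δ4=1
row 1: diag=6, rhs=-3; c'=1/6, d'=-1/2
row 2: denom=4−1·1/6=23/6; d'=(-36−1·-1/2)/(23/6)=-213/23
row 3: denom=8−1·6/23=178/23; d'=(40−1·-213/23)/(178/23)=1133/178
row 4: denom=8−3·69/178=1217/178; d'=(-4−3·1133/178)/(1217/178)=-4111/1217
back: M4=-4111/1217
back: M3=1133/178−69/178·-4111/1217=9340/1217
back: M2=-213/23−6/23·9340/1217=-13707/1217
back: M1=-1/2−1/6·-13707/1217=1676/1217
M: M0=0, M1=1676/1217, M2=-13707/1217, M3=9340/1217, M4=-4111/1217, M5=0
seg 0: a=-2, c=M0/2=0, d=(M1−M0)/(6·2)=419/3651, b=Δ0−h0·(2M0+M1)/6=7601/7302
seg 1: a=1, c=M1/2=838/1217, d=(M2−M1)/(6·1)=-15383/7302, b=Δ1−h1·(2M1+M2)/6=17657/7302
seg 2: a=2, c=M2/2=-13707/2434, d=(M3−M2)/(6·1)=23047/7302, b=Δ2−h2·(2M2+M3)/6=-9218/3651
seg 3: a=-3, c=M3/2=4670/1217, d=(M4−M3)/(6·3)=-13451/21906, b=Δ3−h3·(2M3+M4)/6=-31537/7302
seg 4: a=2, c=M4/2=-4111/2434, d=(M5−M4)/(6·1)=4111/7302, b=Δ4−h4·(2M4+M5)/6=7762/3651
t_q=9/4 → seg 1, τ=1/4; S=1+17657/7302·τ+838/1217·τ²+-15383/7302·τ³=251523/155776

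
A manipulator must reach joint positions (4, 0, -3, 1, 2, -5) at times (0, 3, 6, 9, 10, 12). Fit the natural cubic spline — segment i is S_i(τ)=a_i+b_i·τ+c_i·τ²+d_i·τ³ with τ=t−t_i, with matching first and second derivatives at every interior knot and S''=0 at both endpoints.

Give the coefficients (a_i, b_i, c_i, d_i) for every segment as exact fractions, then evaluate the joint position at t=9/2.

Δ: Δ0=-4/3, Δ1=-1, Δ2=4/3, Δ3=1, Δ4=-7/2
row 1: diag=12, rhs=2; c'=1/4, d'=1/6
row 2: denom=12−3·1/4=45/4; d'=(14−3·1/6)/(45/4)=6/5
row 3: denom=8−3·4/15=36/5; d'=(-2−3·6/5)/(36/5)=-7/9
row 4: denom=6−1·5/36=211/36; d'=(-27−1·-7/9)/(211/36)=-944/211
back: M4=-944/211
back: M3=-7/9−5/36·-944/211=-33/211
back: M2=6/5−4/15·-33/211=262/211
back: M1=1/6−1/4·262/211=-91/633
M: M0=0, M1=-91/633, M2=262/211, M3=-33/211, M4=-944/211, M5=0
seg 0: a=4, c=M0/2=0, d=(M1−M0)/(6·3)=-91/11394, b=Δ0−h0·(2M0+M1)/6=-1597/1266
seg 1: a=0, c=M1/2=-91/1266, d=(M2−M1)/(6·3)=877/11394, b=Δ1−h1·(2M1+M2)/6=-935/633
seg 2: a=-3, c=M2/2=131/211, d=(M3−M2)/(6·3)=-295/3798, b=Δ2−h2·(2M2+M3)/6=215/1266
seg 3: a=1, c=M3/2=-33/422, d=(M4−M3)/(6·1)=-911/1266, b=Δ3−h3·(2M3+M4)/6=1138/633
seg 4: a=2, c=M4/2=-472/211, d=(M5−M4)/(6·2)=236/633, b=Δ4−h4·(2M4+M5)/6=-655/1266
t_q=9/2 → seg 1, τ=3/2; S=0+-935/633·τ+-91/1266·τ²+877/11394·τ³=-7149/3376

  seg 0: a=4 b=-1597/1266 c=0 d=-91/11394
  seg 1: a=0 b=-935/633 c=-91/1266 d=877/11394
  seg 2: a=-3 b=215/1266 c=131/211 d=-295/3798
  seg 3: a=1 b=1138/633 c=-33/422 d=-911/1266
  seg 4: a=2 b=-655/1266 c=-472/211 d=236/633
S(9/2) = -7149/3376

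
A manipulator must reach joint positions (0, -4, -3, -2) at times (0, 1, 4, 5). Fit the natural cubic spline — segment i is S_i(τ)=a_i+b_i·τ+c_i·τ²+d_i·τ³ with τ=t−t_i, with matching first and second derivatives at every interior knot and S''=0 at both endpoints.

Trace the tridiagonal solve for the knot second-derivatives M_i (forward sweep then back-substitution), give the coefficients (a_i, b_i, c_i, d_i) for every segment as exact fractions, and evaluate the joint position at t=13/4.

  seg 0: a=0 b=-758/165 c=0 d=98/165
  seg 1: a=-4 b=-464/165 c=98/55 d=-11/45
  seg 2: a=-3 b=211/165 c=-23/55 d=23/165
S(13/4) = -14401/3520

Δ: Δ0=-4, Δ1=1/3, Δ2=1
row 1: diag=8, rhs=26; c'=3/8, d'=13/4
row 2: denom=8−3·3/8=55/8; d'=(4−3·13/4)/(55/8)=-46/55
back: M2=-46/55
back: M1=13/4−3/8·-46/55=196/55
M: M0=0, M1=196/55, M2=-46/55, M3=0
seg 0: a=0, c=M0/2=0, d=(M1−M0)/(6·1)=98/165, b=Δ0−h0·(2M0+M1)/6=-758/165
seg 1: a=-4, c=M1/2=98/55, d=(M2−M1)/(6·3)=-11/45, b=Δ1−h1·(2M1+M2)/6=-464/165
seg 2: a=-3, c=M2/2=-23/55, d=(M3−M2)/(6·1)=23/165, b=Δ2−h2·(2M2+M3)/6=211/165
t_q=13/4 → seg 1, τ=9/4; S=-4+-464/165·τ+98/55·τ²+-11/45·τ³=-14401/3520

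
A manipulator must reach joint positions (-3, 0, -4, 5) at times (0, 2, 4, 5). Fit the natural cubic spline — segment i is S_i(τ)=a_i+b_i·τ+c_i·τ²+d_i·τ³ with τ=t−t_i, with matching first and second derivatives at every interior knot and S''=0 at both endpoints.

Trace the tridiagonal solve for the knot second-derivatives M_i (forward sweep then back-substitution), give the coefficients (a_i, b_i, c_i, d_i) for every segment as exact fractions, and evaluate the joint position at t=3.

Δ: Δ0=3/2, Δ1=-2, Δ2=9
row 1: diag=8, rhs=-21; c'=1/4, d'=-21/8
row 2: denom=6−2·1/4=11/2; d'=(66−2·-21/8)/(11/2)=285/22
back: M2=285/22
back: M1=-21/8−1/4·285/22=-129/22
M: M0=0, M1=-129/22, M2=285/22, M3=0
seg 0: a=-3, c=M0/2=0, d=(M1−M0)/(6·2)=-43/88, b=Δ0−h0·(2M0+M1)/6=38/11
seg 1: a=0, c=M1/2=-129/44, d=(M2−M1)/(6·2)=69/44, b=Δ1−h1·(2M1+M2)/6=-53/22
seg 2: a=-4, c=M2/2=285/44, d=(M3−M2)/(6·1)=-95/44, b=Δ2−h2·(2M2+M3)/6=103/22
t_q=3 → seg 1, τ=1; S=0+-53/22·τ+-129/44·τ²+69/44·τ³=-83/22

  seg 0: a=-3 b=38/11 c=0 d=-43/88
  seg 1: a=0 b=-53/22 c=-129/44 d=69/44
  seg 2: a=-4 b=103/22 c=285/44 d=-95/44
S(3) = -83/22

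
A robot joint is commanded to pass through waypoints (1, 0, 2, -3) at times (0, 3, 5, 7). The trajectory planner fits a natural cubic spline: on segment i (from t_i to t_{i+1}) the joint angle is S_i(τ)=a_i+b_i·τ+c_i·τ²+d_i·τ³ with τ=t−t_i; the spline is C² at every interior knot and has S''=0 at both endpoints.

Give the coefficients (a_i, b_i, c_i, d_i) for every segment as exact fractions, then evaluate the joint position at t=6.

  seg 0: a=1 b=-235/228 c=0 d=53/684
  seg 1: a=0 b=121/114 c=53/76 d=-83/228
  seg 2: a=2 b=-59/114 c=-113/76 d=113/456
S(6) = 37/152

Δ: Δ0=-1/3, Δ1=1, Δ2=-5/2
row 1: diag=10, rhs=8; c'=1/5, d'=4/5
row 2: denom=8−2·1/5=38/5; d'=(-21−2·4/5)/(38/5)=-113/38
back: M2=-113/38
back: M1=4/5−1/5·-113/38=53/38
M: M0=0, M1=53/38, M2=-113/38, M3=0
seg 0: a=1, c=M0/2=0, d=(M1−M0)/(6·3)=53/684, b=Δ0−h0·(2M0+M1)/6=-235/228
seg 1: a=0, c=M1/2=53/76, d=(M2−M1)/(6·2)=-83/228, b=Δ1−h1·(2M1+M2)/6=121/114
seg 2: a=2, c=M2/2=-113/76, d=(M3−M2)/(6·2)=113/456, b=Δ2−h2·(2M2+M3)/6=-59/114
t_q=6 → seg 2, τ=1; S=2+-59/114·τ+-113/76·τ²+113/456·τ³=37/152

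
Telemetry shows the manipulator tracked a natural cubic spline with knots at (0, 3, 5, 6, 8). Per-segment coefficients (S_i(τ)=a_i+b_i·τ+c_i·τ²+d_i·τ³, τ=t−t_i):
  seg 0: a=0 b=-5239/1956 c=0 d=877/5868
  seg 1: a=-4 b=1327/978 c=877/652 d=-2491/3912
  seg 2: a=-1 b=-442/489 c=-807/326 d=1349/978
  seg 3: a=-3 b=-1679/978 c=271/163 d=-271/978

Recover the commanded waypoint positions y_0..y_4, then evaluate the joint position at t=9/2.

y_0 = S_0(0) = a_0 = 0
y_1 = S_1(0) = a_1 = -4
y_2 = S_2(0) = a_2 = -1
y_3 = S_3(0) = a_3 = -3
y_4 = S_3(2) = -2
t_q=9/2 is in segment 1 (τ=3/2); S_1(τ)=-11343/10432

y_0=0 y_1=-4 y_2=-1 y_3=-3 y_4=-2
S(9/2) = -11343/10432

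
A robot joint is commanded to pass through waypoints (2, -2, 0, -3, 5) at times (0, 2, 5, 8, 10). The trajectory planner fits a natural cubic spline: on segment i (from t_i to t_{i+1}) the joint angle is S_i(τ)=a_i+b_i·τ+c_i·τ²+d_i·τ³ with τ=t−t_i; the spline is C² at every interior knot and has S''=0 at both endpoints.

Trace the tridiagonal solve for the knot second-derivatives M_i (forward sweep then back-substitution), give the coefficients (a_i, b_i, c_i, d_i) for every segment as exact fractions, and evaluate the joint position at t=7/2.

Δ: Δ0=-2, Δ1=2/3, Δ2=-1, Δ3=4
row 1: diag=10, rhs=16; c'=3/10, d'=8/5
row 2: denom=12−3·3/10=111/10; d'=(-10−3·8/5)/(111/10)=-4/3
row 3: denom=10−3·10/37=340/37; d'=(30−3·-4/3)/(340/37)=37/10
back: M3=37/10
back: M2=-4/3−10/37·37/10=-7/3
back: M1=8/5−3/10·-7/3=23/10
M: M0=0, M1=23/10, M2=-7/3, M3=37/10, M4=0
seg 0: a=2, c=M0/2=0, d=(M1−M0)/(6·2)=23/120, b=Δ0−h0·(2M0+M1)/6=-83/30
seg 1: a=-2, c=M1/2=23/20, d=(M2−M1)/(6·3)=-139/540, b=Δ1−h1·(2M1+M2)/6=-7/15
seg 2: a=0, c=M2/2=-7/6, d=(M3−M2)/(6·3)=181/540, b=Δ2−h2·(2M2+M3)/6=-31/60
seg 3: a=-3, c=M3/2=37/20, d=(M4−M3)/(6·2)=-37/120, b=Δ3−h3·(2M3+M4)/6=23/15
t_q=7/2 → seg 1, τ=3/2; S=-2+-7/15·τ+23/20·τ²+-139/540·τ³=-157/160

  seg 0: a=2 b=-83/30 c=0 d=23/120
  seg 1: a=-2 b=-7/15 c=23/20 d=-139/540
  seg 2: a=0 b=-31/60 c=-7/6 d=181/540
  seg 3: a=-3 b=23/15 c=37/20 d=-37/120
S(7/2) = -157/160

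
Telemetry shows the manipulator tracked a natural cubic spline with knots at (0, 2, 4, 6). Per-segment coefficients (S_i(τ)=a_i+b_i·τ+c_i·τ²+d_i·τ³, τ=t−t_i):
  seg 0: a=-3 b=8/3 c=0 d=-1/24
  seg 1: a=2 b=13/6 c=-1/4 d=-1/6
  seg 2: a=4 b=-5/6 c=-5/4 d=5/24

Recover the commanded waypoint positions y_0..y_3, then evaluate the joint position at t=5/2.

y_0=-3 y_1=2 y_2=4 y_3=-1
S(5/2) = 3

y_0 = S_0(0) = a_0 = -3
y_1 = S_1(0) = a_1 = 2
y_2 = S_2(0) = a_2 = 4
y_3 = S_2(2) = -1
t_q=5/2 is in segment 1 (τ=1/2); S_1(τ)=3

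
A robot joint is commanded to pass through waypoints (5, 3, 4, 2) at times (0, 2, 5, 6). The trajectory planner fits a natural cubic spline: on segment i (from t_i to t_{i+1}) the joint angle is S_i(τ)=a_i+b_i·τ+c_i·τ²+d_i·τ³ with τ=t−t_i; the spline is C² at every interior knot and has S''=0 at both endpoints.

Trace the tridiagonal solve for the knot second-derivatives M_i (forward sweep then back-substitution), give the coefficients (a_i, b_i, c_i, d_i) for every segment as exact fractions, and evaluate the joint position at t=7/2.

  seg 0: a=5 b=-319/213 c=0 d=53/426
  seg 1: a=3 b=-1/213 c=53/71 d=-15/71
  seg 2: a=4 b=-262/213 c=-82/71 d=82/213
S(7/2) = 2249/568

Δ: Δ0=-1, Δ1=1/3, Δ2=-2
row 1: diag=10, rhs=8; c'=3/10, d'=4/5
row 2: denom=8−3·3/10=71/10; d'=(-14−3·4/5)/(71/10)=-164/71
back: M2=-164/71
back: M1=4/5−3/10·-164/71=106/71
M: M0=0, M1=106/71, M2=-164/71, M3=0
seg 0: a=5, c=M0/2=0, d=(M1−M0)/(6·2)=53/426, b=Δ0−h0·(2M0+M1)/6=-319/213
seg 1: a=3, c=M1/2=53/71, d=(M2−M1)/(6·3)=-15/71, b=Δ1−h1·(2M1+M2)/6=-1/213
seg 2: a=4, c=M2/2=-82/71, d=(M3−M2)/(6·1)=82/213, b=Δ2−h2·(2M2+M3)/6=-262/213
t_q=7/2 → seg 1, τ=3/2; S=3+-1/213·τ+53/71·τ²+-15/71·τ³=2249/568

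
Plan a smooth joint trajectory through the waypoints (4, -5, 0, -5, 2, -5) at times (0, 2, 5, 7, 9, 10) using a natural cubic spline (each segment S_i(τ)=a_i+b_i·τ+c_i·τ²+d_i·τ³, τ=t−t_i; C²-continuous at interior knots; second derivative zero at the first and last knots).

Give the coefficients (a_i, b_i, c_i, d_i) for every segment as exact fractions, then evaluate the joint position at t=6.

Δ: Δ0=-9/2, Δ1=5/3, Δ2=-5/2, Δ3=7/2, Δ4=-7
row 1: diag=10, rhs=37; c'=3/10, d'=37/10
row 2: denom=10−3·3/10=91/10; d'=(-25−3·37/10)/(91/10)=-361/91
row 3: denom=8−2·20/91=688/91; d'=(36−2·-361/91)/(688/91)=1999/344
row 4: denom=6−2·91/344=941/172; d'=(-63−2·1999/344)/(941/172)=-12835/941
back: M4=-12835/941
back: M3=1999/344−91/344·-12835/941=17727/1882
back: M2=-361/91−20/91·17727/1882=-5681/941
back: M1=37/10−3/10·-5681/941=5186/941
M: M0=0, M1=5186/941, M2=-5681/941, M3=17727/1882, M4=-12835/941, M5=0
seg 0: a=4, c=M0/2=0, d=(M1−M0)/(6·2)=2593/5646, b=Δ0−h0·(2M0+M1)/6=-35779/5646
seg 1: a=-5, c=M1/2=2593/941, d=(M2−M1)/(6·3)=-10867/16938, b=Δ1−h1·(2M1+M2)/6=-4663/5646
seg 2: a=0, c=M2/2=-5681/1882, d=(M3−M2)/(6·2)=29089/22584, b=Δ2−h2·(2M2+M3)/6=-4559/2823
seg 3: a=-5, c=M3/2=17727/3764, d=(M4−M3)/(6·2)=-43397/22584, b=Δ3−h3·(2M3+M4)/6=9977/5646
seg 4: a=2, c=M4/2=-12835/1882, d=(M5−M4)/(6·1)=12835/5646, b=Δ4−h4·(2M4+M5)/6=-6926/2823
t_q=6 → seg 2, τ=1; S=0+-4559/2823·τ+-5681/1882·τ²+29089/22584·τ³=-25185/7528

  seg 0: a=4 b=-35779/5646 c=0 d=2593/5646
  seg 1: a=-5 b=-4663/5646 c=2593/941 d=-10867/16938
  seg 2: a=0 b=-4559/2823 c=-5681/1882 d=29089/22584
  seg 3: a=-5 b=9977/5646 c=17727/3764 d=-43397/22584
  seg 4: a=2 b=-6926/2823 c=-12835/1882 d=12835/5646
S(6) = -25185/7528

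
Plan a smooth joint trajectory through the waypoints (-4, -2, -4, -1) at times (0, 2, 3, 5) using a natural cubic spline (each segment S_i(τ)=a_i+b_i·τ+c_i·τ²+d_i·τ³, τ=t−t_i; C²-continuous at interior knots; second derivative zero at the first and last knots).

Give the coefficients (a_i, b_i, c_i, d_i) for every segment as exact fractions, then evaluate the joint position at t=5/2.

Δ: Δ0=1, Δ1=-2, Δ2=3/2
row 1: diag=6, rhs=-18; c'=1/6, d'=-3
row 2: denom=6−1·1/6=35/6; d'=(21−1·-3)/(35/6)=144/35
back: M2=144/35
back: M1=-3−1/6·144/35=-129/35
M: M0=0, M1=-129/35, M2=144/35, M3=0
seg 0: a=-4, c=M0/2=0, d=(M1−M0)/(6·2)=-43/140, b=Δ0−h0·(2M0+M1)/6=78/35
seg 1: a=-2, c=M1/2=-129/70, d=(M2−M1)/(6·1)=13/10, b=Δ1−h1·(2M1+M2)/6=-51/35
seg 2: a=-4, c=M2/2=72/35, d=(M3−M2)/(6·2)=-12/35, b=Δ2−h2·(2M2+M3)/6=-87/70
t_q=5/2 → seg 1, τ=1/2; S=-2+-51/35·τ+-129/70·τ²+13/10·τ³=-339/112

  seg 0: a=-4 b=78/35 c=0 d=-43/140
  seg 1: a=-2 b=-51/35 c=-129/70 d=13/10
  seg 2: a=-4 b=-87/70 c=72/35 d=-12/35
S(5/2) = -339/112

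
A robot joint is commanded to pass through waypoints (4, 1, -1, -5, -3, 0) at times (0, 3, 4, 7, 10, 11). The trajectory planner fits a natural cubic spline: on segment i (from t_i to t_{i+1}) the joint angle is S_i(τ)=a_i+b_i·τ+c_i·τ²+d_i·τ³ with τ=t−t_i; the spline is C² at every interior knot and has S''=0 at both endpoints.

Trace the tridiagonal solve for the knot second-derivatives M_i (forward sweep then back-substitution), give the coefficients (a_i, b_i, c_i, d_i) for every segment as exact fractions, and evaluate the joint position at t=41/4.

Δ: Δ0=-1, Δ1=-2, Δ2=-4/3, Δ3=2/3, Δ4=3
row 1: diag=8, rhs=-6; c'=1/8, d'=-3/4
row 2: denom=8−1·1/8=63/8; d'=(4−1·-3/4)/(63/8)=38/63
row 3: denom=12−3·8/21=76/7; d'=(12−3·38/63)/(76/7)=107/114
row 4: denom=8−3·21/76=545/76; d'=(14−3·107/114)/(545/76)=170/109
back: M4=170/109
back: M3=107/114−21/76·170/109=166/327
back: M2=38/63−8/21·166/327=134/327
back: M1=-3/4−1/8·134/327=-262/327
M: M0=0, M1=-262/327, M2=134/327, M3=166/327, M4=170/109, M5=0
seg 0: a=4, c=M0/2=0, d=(M1−M0)/(6·3)=-131/2943, b=Δ0−h0·(2M0+M1)/6=-196/327
seg 1: a=1, c=M1/2=-131/327, d=(M2−M1)/(6·1)=22/109, b=Δ1−h1·(2M1+M2)/6=-589/327
seg 2: a=-1, c=M2/2=67/327, d=(M3−M2)/(6·3)=16/2943, b=Δ2−h2·(2M2+M3)/6=-653/327
seg 3: a=-5, c=M3/2=83/327, d=(M4−M3)/(6·3)=172/2943, b=Δ3−h3·(2M3+M4)/6=-203/327
seg 4: a=-3, c=M4/2=85/109, d=(M5−M4)/(6·1)=-85/327, b=Δ4−h4·(2M4+M5)/6=811/327
t_q=41/4 → seg 4, τ=1/4; S=-3+811/327·τ+85/109·τ²+-85/327·τ³=-16291/6976

  seg 0: a=4 b=-196/327 c=0 d=-131/2943
  seg 1: a=1 b=-589/327 c=-131/327 d=22/109
  seg 2: a=-1 b=-653/327 c=67/327 d=16/2943
  seg 3: a=-5 b=-203/327 c=83/327 d=172/2943
  seg 4: a=-3 b=811/327 c=85/109 d=-85/327
S(41/4) = -16291/6976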